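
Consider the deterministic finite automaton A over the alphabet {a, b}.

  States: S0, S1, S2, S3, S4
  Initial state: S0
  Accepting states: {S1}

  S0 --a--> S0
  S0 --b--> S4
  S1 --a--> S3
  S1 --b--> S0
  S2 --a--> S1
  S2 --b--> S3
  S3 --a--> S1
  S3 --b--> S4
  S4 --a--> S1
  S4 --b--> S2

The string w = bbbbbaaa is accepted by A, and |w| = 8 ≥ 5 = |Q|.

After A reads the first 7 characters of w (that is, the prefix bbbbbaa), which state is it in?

Run of A on the first 7 characters of w = b b b b b a a:
  step 0: S0  (start)
  step 1: S4  (read b: S0→S4)
  step 2: S2  (read b: S4→S2)
  step 3: S3  (read b: S2→S3)
  step 4: S4  (read b: S3→S4)
  step 5: S2  (read b: S4→S2)
  step 6: S1  (read a: S2→S1)
  step 7: S3  (read a: S1→S3)

After reading 7 characters, A is in state S3.

S3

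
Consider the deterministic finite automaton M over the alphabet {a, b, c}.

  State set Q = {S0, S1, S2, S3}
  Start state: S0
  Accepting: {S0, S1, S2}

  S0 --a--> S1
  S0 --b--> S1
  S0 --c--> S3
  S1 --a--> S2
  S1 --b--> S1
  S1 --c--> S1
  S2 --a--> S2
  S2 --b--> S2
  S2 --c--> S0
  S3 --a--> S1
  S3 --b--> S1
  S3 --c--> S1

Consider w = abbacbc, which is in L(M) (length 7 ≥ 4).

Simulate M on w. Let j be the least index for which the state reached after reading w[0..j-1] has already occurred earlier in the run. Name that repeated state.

Run of M on w = a b b a c b c:
  step 0: S0  (start)
  step 1: S1  (read a: S0→S1)
  step 2: S1  (read b: S1→S1)   ← first repeat (S1 seen earlier)
  step 3: S1  (read b: S1→S1)
  step 4: S2  (read a: S1→S2)
  step 5: S0  (read c: S2→S0)
  step 6: S1  (read b: S0→S1)
  step 7: S1  (read c: S1→S1)

The earliest repeat is at step j = 2: M is in S1, which it already visited at step i = 1.

S1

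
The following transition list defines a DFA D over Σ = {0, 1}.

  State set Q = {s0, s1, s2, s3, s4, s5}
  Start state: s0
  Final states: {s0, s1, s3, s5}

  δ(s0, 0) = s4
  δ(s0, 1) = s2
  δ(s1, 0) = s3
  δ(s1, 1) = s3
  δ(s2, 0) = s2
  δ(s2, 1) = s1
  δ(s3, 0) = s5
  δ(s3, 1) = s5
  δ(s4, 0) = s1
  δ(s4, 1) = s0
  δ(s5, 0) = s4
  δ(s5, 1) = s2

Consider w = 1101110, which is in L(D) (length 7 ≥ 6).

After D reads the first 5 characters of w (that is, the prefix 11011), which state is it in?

Run of D on the first 5 characters of w = 1 1 0 1 1:
  step 0: s0  (start)
  step 1: s2  (read 1: s0→s2)
  step 2: s1  (read 1: s2→s1)
  step 3: s3  (read 0: s1→s3)
  step 4: s5  (read 1: s3→s5)
  step 5: s2  (read 1: s5→s2)

After reading 5 characters, D is in state s2.

s2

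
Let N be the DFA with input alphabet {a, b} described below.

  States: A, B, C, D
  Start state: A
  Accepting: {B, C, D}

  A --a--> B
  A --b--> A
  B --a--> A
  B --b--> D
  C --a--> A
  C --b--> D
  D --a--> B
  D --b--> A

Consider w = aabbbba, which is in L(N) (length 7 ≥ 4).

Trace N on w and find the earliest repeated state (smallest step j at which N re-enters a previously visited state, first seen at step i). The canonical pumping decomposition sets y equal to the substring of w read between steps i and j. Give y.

aa

State sequence: A -a-> B -a-> A -b-> A -b-> A -b-> A -b-> A -a-> B
First repeat at step 2: A was already visited.

So i = 0, j = 2, giving x = w[0:0] = ε, y = w[0:2] = aa, z = w[2:7] = bbbba.
Check: |xy| = 2 ≤ 4 and |y| = 2 ≥ 1. Reading y takes N from A back to A, so every xyⁱz is accepted.
Pumping length from the standard proof: p = 4 (the number of states). The repeated state found above gives |xy| = j ≤ 4 and |y| = j − i ≥ 1.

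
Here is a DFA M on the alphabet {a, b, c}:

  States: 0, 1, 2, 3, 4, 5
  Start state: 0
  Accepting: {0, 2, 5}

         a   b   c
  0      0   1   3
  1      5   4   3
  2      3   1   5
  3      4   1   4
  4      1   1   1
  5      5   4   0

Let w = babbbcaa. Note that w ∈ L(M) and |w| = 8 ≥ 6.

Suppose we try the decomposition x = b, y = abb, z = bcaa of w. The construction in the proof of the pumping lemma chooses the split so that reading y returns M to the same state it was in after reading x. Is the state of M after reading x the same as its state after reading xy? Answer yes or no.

yes

State sequence: 0 -b-> 1 -a-> 5 -b-> 4 -b-> 1

After x (step 1): 1. After xy (step 4): 1.
They match, so y = abb drives M around a cycle from 1 back to itself; pumping y any number of times keeps M in 1 before reading z, and xyⁱz ∈ L(M) for every i ≥ 0.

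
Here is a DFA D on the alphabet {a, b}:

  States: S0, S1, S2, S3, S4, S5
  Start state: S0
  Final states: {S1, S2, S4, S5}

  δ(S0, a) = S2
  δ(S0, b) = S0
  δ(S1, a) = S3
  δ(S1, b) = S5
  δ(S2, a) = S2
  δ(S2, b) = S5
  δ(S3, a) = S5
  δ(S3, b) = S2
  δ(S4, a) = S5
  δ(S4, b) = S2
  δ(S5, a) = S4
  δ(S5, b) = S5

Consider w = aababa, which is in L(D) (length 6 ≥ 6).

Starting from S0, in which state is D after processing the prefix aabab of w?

S2

State sequence: S0 -a-> S2 -a-> S2 -b-> S5 -a-> S4 -b-> S2

After reading 5 characters, D is in state S2.
(This kind of state-tracing is the core of the pumping-lemma construction: with 6 states, pigeonhole forces a repeat within the first 6 steps.)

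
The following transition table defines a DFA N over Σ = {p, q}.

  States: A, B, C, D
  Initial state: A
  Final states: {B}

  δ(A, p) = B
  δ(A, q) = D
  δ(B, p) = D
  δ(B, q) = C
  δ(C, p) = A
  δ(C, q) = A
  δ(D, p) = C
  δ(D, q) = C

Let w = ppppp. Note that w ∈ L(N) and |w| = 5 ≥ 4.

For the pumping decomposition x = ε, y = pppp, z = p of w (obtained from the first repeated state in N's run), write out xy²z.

ppppppppp

xy^2z = ε·pppp·pppp·p = ppppppppp.
Reading y = pppp takes N from A back to A, so after x·y·y the machine is still in A, and z then leads to the accepting state B. Hence ppppppppp ∈ L(N).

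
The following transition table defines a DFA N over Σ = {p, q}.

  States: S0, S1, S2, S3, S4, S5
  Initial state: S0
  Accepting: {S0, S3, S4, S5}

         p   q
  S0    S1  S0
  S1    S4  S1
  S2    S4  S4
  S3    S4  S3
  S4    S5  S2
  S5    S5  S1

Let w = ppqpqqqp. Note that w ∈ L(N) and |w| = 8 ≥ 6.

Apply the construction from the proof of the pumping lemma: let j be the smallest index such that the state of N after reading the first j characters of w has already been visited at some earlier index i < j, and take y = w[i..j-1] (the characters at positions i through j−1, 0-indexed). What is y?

Run of N on w = p p q p q q q p:
  step 0: S0  (start)
  step 1: S1  (read p: S0→S1)
  step 2: S4  (read p: S1→S4)
  step 3: S2  (read q: S4→S2)
  step 4: S4  (read p: S2→S4)   ← first repeat (S4 seen earlier)
  step 5: S2  (read q: S4→S2)
  step 6: S4  (read q: S2→S4)
  step 7: S2  (read q: S4→S2)
  step 8: S4  (read p: S2→S4)

So i = 2, j = 4, giving x = w[0:2] = pp, y = w[2:4] = qp, z = w[4:8] = qqqp.
Check: |xy| = 4 ≤ 6 and |y| = 2 ≥ 1. Reading y takes N from S4 back to S4, so every xyⁱz is accepted.

qp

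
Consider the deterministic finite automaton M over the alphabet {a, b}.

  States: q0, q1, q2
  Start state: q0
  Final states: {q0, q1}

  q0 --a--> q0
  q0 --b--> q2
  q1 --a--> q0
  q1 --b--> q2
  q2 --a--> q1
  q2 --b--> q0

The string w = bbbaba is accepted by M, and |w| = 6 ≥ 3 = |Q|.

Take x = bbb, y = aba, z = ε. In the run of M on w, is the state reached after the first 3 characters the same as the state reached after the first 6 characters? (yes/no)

no

State sequence: q0 -b-> q2 -b-> q0 -b-> q2 -a-> q1 -b-> q2 -a-> q1

After x (step 3): q2. After xy (step 6): q1.
They differ (q2 ≠ q1), so y is not a cycle from the state after x; this split is not the one the pumping-lemma construction produces, and pumping y need not keep the string in L(M).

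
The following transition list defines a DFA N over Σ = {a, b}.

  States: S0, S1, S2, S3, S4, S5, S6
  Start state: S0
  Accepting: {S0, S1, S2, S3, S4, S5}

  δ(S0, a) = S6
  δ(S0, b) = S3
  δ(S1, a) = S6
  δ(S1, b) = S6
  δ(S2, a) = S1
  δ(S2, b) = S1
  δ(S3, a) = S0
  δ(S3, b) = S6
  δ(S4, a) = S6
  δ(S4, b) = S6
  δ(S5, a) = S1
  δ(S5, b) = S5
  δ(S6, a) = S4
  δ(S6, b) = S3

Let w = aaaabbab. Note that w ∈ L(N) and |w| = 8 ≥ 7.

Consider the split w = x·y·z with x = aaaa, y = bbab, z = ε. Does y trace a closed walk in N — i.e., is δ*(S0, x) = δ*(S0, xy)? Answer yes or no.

no

Run of N on the first 8 characters of w = a a a a b b a b:
  step 0: S0  (start)
  step 1: S6  (read a: S0→S6)
  step 2: S4  (read a: S6→S4)
  step 3: S6  (read a: S4→S6)
  step 4: S4  (read a: S6→S4)
  step 5: S6  (read b: S4→S6)
  step 6: S3  (read b: S6→S3)
  step 7: S0  (read a: S3→S0)
  step 8: S3  (read b: S0→S3)

After x (step 4): S4. After xy (step 8): S3.
They differ (S4 ≠ S3), so y is not a cycle from the state after x; this split is not the one the pumping-lemma construction produces, and pumping y need not keep the string in L(N).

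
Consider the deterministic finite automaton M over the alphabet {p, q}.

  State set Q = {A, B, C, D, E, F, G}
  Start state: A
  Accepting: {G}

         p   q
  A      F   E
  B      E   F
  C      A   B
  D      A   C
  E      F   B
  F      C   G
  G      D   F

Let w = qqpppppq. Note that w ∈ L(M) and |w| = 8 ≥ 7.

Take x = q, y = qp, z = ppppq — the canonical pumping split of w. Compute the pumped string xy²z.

xy^2z = q·qp·qp·ppppq = qqpqpppppq.
Reading y = qp takes M from E back to E, so after x·y·y the machine is still in E, and z then leads to the accepting state G. Hence qqpqpppppq ∈ L(M).

qqpqpppppq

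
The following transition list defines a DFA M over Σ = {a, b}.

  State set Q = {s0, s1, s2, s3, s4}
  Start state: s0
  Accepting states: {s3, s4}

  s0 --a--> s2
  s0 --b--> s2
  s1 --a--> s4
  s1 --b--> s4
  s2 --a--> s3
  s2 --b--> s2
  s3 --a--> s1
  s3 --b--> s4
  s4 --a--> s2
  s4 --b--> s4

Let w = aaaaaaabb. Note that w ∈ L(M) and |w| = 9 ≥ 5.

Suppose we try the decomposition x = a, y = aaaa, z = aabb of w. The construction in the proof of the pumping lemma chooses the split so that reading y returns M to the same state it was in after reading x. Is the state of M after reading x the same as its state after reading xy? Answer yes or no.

yes

State sequence: s0 -a-> s2 -a-> s3 -a-> s1 -a-> s4 -a-> s2

After x (step 1): s2. After xy (step 5): s2.
They match, so y = aaaa drives M around a cycle from s2 back to itself; pumping y any number of times keeps M in s2 before reading z, and xyⁱz ∈ L(M) for every i ≥ 0.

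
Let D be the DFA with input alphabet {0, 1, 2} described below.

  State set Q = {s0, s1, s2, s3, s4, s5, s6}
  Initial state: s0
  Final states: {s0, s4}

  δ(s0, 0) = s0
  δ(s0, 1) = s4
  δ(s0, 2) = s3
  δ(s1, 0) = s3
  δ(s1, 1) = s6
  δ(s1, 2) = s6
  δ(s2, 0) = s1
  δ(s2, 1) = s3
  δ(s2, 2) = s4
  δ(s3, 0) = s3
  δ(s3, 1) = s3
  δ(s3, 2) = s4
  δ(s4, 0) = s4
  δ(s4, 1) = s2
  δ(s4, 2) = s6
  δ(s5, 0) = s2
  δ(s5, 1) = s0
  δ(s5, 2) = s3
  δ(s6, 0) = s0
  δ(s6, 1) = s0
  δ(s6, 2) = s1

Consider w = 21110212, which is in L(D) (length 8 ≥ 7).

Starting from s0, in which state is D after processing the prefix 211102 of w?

s4

State sequence: s0 -2-> s3 -1-> s3 -1-> s3 -1-> s3 -0-> s3 -2-> s4

After reading 6 characters, D is in state s4.
(This kind of state-tracing is the core of the pumping-lemma construction: with 7 states, pigeonhole forces a repeat within the first 7 steps.)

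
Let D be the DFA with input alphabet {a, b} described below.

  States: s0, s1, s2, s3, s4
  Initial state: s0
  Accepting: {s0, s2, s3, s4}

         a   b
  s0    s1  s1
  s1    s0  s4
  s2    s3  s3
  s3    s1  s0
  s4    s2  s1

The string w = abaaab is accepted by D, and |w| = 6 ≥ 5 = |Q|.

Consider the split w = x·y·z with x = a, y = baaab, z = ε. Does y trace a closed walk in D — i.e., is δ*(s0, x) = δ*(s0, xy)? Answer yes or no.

no

Run of D on the first 6 characters of w = a b a a a b:
  step 0: s0  (start)
  step 1: s1  (read a: s0→s1)
  step 2: s4  (read b: s1→s4)
  step 3: s2  (read a: s4→s2)
  step 4: s3  (read a: s2→s3)
  step 5: s1  (read a: s3→s1)
  step 6: s4  (read b: s1→s4)

After x (step 1): s1. After xy (step 6): s4.
They differ (s1 ≠ s4), so y is not a cycle from the state after x; this split is not the one the pumping-lemma construction produces, and pumping y need not keep the string in L(D).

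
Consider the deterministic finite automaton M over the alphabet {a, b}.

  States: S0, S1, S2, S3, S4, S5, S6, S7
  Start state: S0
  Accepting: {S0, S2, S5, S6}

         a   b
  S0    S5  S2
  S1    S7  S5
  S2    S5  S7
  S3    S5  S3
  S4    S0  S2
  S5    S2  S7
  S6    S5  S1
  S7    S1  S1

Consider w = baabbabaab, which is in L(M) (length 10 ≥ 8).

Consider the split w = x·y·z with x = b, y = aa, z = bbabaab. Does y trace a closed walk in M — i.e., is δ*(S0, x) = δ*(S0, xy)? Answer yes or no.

yes

Run of M on the first 3 characters of w = b a a:
  step 0: S0  (start)
  step 1: S2  (read b: S0→S2)
  step 2: S5  (read a: S2→S5)
  step 3: S2  (read a: S5→S2)

After x (step 1): S2. After xy (step 3): S2.
They match, so y = aa drives M around a cycle from S2 back to itself; pumping y any number of times keeps M in S2 before reading z, and xyⁱz ∈ L(M) for every i ≥ 0.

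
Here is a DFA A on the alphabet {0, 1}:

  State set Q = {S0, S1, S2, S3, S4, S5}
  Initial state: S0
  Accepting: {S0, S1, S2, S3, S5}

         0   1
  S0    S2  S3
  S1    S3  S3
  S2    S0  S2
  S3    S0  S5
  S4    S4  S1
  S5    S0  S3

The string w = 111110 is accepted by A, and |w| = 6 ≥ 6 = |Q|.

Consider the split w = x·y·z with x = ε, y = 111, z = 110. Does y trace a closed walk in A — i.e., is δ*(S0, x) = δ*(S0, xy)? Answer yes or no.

State sequence: S0 -1-> S3 -1-> S5 -1-> S3

After x (step 0): S0. After xy (step 3): S3.
They differ (S0 ≠ S3), so y is not a cycle from the state after x; this split is not the one the pumping-lemma construction produces, and pumping y need not keep the string in L(A).

no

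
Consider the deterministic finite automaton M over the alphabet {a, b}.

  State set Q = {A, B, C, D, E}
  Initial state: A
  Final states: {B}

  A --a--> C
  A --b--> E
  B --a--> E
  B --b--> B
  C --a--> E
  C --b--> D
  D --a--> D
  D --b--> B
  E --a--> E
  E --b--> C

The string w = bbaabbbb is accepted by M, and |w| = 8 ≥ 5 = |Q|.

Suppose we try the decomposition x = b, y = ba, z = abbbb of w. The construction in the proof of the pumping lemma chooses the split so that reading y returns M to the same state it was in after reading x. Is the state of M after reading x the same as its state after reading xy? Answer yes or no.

Run of M on the first 3 characters of w = b b a:
  step 0: A  (start)
  step 1: E  (read b: A→E)
  step 2: C  (read b: E→C)
  step 3: E  (read a: C→E)

After x (step 1): E. After xy (step 3): E.
They match, so y = ba drives M around a cycle from E back to itself; pumping y any number of times keeps M in E before reading z, and xyⁱz ∈ L(M) for every i ≥ 0.

yes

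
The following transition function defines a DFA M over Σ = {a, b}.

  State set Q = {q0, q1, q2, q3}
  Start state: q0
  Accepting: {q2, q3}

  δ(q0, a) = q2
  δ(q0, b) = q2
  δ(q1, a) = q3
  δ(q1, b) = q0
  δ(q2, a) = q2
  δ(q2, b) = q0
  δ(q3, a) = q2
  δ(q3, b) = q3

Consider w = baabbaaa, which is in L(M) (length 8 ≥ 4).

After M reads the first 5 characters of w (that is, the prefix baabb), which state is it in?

State sequence: q0 -b-> q2 -a-> q2 -a-> q2 -b-> q0 -b-> q2

After reading 5 characters, M is in state q2.
(This kind of state-tracing is the core of the pumping-lemma construction: with 4 states, pigeonhole forces a repeat within the first 4 steps.)

q2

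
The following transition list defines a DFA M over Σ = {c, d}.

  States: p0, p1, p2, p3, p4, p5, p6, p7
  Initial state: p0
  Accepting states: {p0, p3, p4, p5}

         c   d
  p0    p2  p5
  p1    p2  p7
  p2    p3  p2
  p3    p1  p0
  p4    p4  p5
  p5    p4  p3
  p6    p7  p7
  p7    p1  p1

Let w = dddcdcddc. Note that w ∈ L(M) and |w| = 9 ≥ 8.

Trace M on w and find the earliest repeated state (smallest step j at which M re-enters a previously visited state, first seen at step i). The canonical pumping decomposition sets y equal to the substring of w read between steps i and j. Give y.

ddd

State sequence: p0 -d-> p5 -d-> p3 -d-> p0 -c-> p2 -d-> p2 -c-> p3 -d-> p0 -d-> p5 -c-> p4
First repeat at step 3: p0 was already visited.

So i = 0, j = 3, giving x = w[0:0] = ε, y = w[0:3] = ddd, z = w[3:9] = cdcddc.
Check: |xy| = 3 ≤ 8 and |y| = 3 ≥ 1. Reading y takes M from p0 back to p0, so every xyⁱz is accepted.
The DFA has 8 states, so the proof of the pumping lemma guarantees a repeated state among the first 8+1 visited; the segment between the two visits is the pumpable y.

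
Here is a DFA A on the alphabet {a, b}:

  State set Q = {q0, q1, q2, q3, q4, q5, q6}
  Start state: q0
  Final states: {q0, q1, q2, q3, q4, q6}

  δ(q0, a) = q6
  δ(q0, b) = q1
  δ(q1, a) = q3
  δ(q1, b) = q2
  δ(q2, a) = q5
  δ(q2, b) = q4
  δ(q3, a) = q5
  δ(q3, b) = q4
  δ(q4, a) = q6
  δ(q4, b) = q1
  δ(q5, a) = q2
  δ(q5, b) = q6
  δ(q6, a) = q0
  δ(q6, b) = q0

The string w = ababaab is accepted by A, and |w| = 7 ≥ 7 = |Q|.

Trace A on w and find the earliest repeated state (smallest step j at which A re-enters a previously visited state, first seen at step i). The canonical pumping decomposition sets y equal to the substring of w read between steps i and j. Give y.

ab

Run of A on w = a b a b a a b:
  step 0: q0  (start)
  step 1: q6  (read a: q0→q6)
  step 2: q0  (read b: q6→q0)   ← first repeat (q0 seen earlier)
  step 3: q6  (read a: q0→q6)
  step 4: q0  (read b: q6→q0)
  step 5: q6  (read a: q0→q6)
  step 6: q0  (read a: q6→q0)
  step 7: q1  (read b: q0→q1)

So i = 0, j = 2, giving x = w[0:0] = ε, y = w[0:2] = ab, z = w[2:7] = abaab.
Check: |xy| = 2 ≤ 7 and |y| = 2 ≥ 1. Reading y takes A from q0 back to q0, so every xyⁱz is accepted.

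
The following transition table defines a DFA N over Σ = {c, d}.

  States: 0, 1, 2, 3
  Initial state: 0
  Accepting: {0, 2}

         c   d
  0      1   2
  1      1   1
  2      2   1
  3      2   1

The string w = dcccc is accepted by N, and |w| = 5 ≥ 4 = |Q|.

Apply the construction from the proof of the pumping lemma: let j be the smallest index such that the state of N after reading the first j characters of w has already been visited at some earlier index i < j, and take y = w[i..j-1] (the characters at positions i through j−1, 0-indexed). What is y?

Run of N on w = d c c c c:
  step 0: 0  (start)
  step 1: 2  (read d: 0→2)
  step 2: 2  (read c: 2→2)   ← first repeat (2 seen earlier)
  step 3: 2  (read c: 2→2)
  step 4: 2  (read c: 2→2)
  step 5: 2  (read c: 2→2)

So i = 1, j = 2, giving x = w[0:1] = d, y = w[1:2] = c, z = w[2:5] = ccc.
Check: |xy| = 2 ≤ 4 and |y| = 1 ≥ 1. Reading y takes N from 2 back to 2, so every xyⁱz is accepted.
With |Q| = 4, pigeonhole forces a state repeat no later than step 4; the substring read between the first and second visits to that state can be pumped.

c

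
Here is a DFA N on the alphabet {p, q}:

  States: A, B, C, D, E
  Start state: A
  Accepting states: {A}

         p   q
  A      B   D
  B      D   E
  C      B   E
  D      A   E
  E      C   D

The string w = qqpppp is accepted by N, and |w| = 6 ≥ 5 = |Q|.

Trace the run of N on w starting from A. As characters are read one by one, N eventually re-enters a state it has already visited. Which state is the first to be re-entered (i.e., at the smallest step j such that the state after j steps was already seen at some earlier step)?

D

State sequence: A -q-> D -q-> E -p-> C -p-> B -p-> D -p-> A
First repeat at step 5: D was already visited.

The earliest repeat is at step j = 5: N is in D, which it already visited at step i = 1.
Pumping length from the standard proof: p = 5 (the number of states). The repeated state found above gives |xy| = j ≤ 5 and |y| = j − i ≥ 1.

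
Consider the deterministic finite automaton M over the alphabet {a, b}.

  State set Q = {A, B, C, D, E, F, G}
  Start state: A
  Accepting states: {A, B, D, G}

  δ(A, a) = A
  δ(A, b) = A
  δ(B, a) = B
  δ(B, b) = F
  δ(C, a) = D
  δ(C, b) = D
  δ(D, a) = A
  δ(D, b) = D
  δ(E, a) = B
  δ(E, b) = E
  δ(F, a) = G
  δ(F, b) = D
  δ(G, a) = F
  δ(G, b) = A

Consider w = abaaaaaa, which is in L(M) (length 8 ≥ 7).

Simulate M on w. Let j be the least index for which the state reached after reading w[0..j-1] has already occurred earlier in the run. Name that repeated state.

State sequence: A -a-> A -b-> A -a-> A -a-> A -a-> A -a-> A -a-> A -a-> A
First repeat at step 1: A was already visited.

The earliest repeat is at step j = 1: M is in A, which it already visited at step i = 0.
Since M has 7 states, any run of length ≥ 7 visits 7+1 states, so by pigeonhole some state repeats within the first 7 steps — that repeat gives the pumpable loop.

A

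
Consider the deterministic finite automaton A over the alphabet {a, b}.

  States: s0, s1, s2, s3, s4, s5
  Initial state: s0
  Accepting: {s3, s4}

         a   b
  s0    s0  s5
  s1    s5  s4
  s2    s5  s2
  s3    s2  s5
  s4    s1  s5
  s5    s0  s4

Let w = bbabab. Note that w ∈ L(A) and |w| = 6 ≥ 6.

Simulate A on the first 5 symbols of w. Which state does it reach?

Run of A on the first 5 characters of w = b b a b a:
  step 0: s0  (start)
  step 1: s5  (read b: s0→s5)
  step 2: s4  (read b: s5→s4)
  step 3: s1  (read a: s4→s1)
  step 4: s4  (read b: s1→s4)
  step 5: s1  (read a: s4→s1)

After reading 5 characters, A is in state s1.
(This kind of state-tracing is the core of the pumping-lemma construction: with 6 states, pigeonhole forces a repeat within the first 6 steps.)

s1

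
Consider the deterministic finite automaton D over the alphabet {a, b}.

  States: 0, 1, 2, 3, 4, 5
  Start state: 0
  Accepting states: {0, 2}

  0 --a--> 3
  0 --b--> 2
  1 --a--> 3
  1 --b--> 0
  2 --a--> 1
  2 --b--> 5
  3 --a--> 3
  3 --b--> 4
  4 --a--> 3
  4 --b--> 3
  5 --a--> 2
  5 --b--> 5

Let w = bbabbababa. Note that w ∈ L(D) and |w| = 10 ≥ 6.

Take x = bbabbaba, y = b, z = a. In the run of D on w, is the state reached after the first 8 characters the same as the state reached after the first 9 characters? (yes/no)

State sequence: 0 -b-> 2 -b-> 5 -a-> 2 -b-> 5 -b-> 5 -a-> 2 -b-> 5 -a-> 2 -b-> 5

After x (step 8): 2. After xy (step 9): 5.
They differ (2 ≠ 5), so y is not a cycle from the state after x; this split is not the one the pumping-lemma construction produces, and pumping y need not keep the string in L(D).

no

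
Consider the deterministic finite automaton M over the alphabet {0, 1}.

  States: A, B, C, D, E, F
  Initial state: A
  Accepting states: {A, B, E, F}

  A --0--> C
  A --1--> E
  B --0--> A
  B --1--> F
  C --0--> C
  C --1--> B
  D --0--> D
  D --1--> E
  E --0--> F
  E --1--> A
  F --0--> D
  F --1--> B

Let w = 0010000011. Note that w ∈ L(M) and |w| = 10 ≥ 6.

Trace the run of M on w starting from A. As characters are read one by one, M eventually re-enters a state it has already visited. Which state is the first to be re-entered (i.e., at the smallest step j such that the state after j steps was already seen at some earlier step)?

State sequence: A -0-> C -0-> C -1-> B -0-> A -0-> C -0-> C -0-> C -0-> C -1-> B -1-> F
First repeat at step 2: C was already visited.

The earliest repeat is at step j = 2: M is in C, which it already visited at step i = 1.

C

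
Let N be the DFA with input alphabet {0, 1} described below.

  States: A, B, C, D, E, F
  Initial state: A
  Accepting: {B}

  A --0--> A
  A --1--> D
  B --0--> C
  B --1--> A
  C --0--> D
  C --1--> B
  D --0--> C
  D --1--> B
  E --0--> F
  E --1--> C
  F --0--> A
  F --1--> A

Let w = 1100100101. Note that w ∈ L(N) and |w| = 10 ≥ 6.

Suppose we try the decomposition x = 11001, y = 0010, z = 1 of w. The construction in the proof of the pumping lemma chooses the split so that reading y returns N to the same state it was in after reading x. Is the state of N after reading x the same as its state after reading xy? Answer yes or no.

no

State sequence: A -1-> D -1-> B -0-> C -0-> D -1-> B -0-> C -0-> D -1-> B -0-> C

After x (step 5): B. After xy (step 9): C.
They differ (B ≠ C), so y is not a cycle from the state after x; this split is not the one the pumping-lemma construction produces, and pumping y need not keep the string in L(N).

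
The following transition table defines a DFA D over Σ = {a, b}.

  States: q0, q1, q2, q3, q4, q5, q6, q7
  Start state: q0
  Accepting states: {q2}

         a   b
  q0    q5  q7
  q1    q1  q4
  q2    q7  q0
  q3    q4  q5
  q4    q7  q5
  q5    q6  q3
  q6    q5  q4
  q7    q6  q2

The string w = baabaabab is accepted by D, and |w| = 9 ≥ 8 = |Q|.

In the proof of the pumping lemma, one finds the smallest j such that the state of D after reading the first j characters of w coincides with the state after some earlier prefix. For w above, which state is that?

q7

State sequence: q0 -b-> q7 -a-> q6 -a-> q5 -b-> q3 -a-> q4 -a-> q7 -b-> q2 -a-> q7 -b-> q2
First repeat at step 6: q7 was already visited.

The earliest repeat is at step j = 6: D is in q7, which it already visited at step i = 1.
The DFA has 8 states, so the proof of the pumping lemma guarantees a repeated state among the first 8+1 visited; the segment between the two visits is the pumpable y.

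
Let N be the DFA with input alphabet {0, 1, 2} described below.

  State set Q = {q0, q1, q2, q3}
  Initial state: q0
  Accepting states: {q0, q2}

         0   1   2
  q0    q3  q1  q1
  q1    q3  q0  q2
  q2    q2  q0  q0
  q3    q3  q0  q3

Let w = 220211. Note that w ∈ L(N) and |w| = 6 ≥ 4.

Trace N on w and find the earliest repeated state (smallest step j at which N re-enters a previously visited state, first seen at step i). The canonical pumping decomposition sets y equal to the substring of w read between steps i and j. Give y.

0

State sequence: q0 -2-> q1 -2-> q2 -0-> q2 -2-> q0 -1-> q1 -1-> q0
First repeat at step 3: q2 was already visited.

So i = 2, j = 3, giving x = w[0:2] = 22, y = w[2:3] = 0, z = w[3:6] = 211.
Check: |xy| = 3 ≤ 4 and |y| = 1 ≥ 1. Reading y takes N from q2 back to q2, so every xyⁱz is accepted.
Since N has 4 states, any run of length ≥ 4 visits 4+1 states, so by pigeonhole some state repeats within the first 4 steps — that repeat gives the pumpable loop.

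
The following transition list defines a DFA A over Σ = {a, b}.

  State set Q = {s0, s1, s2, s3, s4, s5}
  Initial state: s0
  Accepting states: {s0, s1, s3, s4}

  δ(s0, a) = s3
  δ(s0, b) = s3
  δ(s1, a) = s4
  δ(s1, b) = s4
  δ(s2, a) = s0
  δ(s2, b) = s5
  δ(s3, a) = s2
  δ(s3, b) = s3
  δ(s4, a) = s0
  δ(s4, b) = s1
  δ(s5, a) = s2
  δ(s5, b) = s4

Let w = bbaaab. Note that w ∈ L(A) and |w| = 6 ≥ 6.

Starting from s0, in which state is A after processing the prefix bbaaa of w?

State sequence: s0 -b-> s3 -b-> s3 -a-> s2 -a-> s0 -a-> s3

After reading 5 characters, A is in state s3.

s3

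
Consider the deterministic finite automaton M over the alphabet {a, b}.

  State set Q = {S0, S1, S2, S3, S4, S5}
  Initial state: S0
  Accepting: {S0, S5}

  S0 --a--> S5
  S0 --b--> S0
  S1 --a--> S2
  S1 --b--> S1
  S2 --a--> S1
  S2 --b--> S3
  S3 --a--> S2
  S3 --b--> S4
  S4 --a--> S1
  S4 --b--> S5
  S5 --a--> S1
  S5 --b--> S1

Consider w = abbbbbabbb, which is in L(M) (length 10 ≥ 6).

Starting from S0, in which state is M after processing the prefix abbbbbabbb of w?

S5

Run of M on the first 10 characters of w = a b b b b b a b b b:
  step 0: S0  (start)
  step 1: S5  (read a: S0→S5)
  step 2: S1  (read b: S5→S1)
  step 3: S1  (read b: S1→S1)
  step 4: S1  (read b: S1→S1)
  step 5: S1  (read b: S1→S1)
  step 6: S1  (read b: S1→S1)
  step 7: S2  (read a: S1→S2)
  step 8: S3  (read b: S2→S3)
  step 9: S4  (read b: S3→S4)
  step 10: S5  (read b: S4→S5)

After reading 10 characters, M is in state S5.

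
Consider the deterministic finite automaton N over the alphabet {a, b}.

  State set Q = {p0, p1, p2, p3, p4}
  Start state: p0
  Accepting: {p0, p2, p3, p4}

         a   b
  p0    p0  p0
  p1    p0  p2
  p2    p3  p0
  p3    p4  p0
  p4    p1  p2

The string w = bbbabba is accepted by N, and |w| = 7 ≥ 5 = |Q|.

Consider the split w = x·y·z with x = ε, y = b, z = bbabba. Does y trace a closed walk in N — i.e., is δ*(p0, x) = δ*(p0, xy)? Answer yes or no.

Run of N on the first 1 characters of w = b:
  step 0: p0  (start)
  step 1: p0  (read b: p0→p0)

After x (step 0): p0. After xy (step 1): p0.
They match, so y = b drives N around a cycle from p0 back to itself; pumping y any number of times keeps N in p0 before reading z, and xyⁱz ∈ L(N) for every i ≥ 0.

yes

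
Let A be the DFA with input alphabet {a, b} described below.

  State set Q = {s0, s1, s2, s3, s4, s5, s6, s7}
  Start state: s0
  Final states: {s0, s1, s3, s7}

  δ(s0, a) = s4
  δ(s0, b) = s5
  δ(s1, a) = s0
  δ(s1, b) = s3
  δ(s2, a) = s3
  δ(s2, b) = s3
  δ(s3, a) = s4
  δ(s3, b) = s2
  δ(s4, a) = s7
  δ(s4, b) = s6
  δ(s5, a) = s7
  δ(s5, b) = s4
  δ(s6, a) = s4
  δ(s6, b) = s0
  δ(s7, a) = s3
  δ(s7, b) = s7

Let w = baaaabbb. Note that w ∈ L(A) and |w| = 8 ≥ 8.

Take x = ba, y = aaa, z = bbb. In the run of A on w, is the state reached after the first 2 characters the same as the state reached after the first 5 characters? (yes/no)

yes

State sequence: s0 -b-> s5 -a-> s7 -a-> s3 -a-> s4 -a-> s7

After x (step 2): s7. After xy (step 5): s7.
They match, so y = aaa drives A around a cycle from s7 back to itself; pumping y any number of times keeps A in s7 before reading z, and xyⁱz ∈ L(A) for every i ≥ 0.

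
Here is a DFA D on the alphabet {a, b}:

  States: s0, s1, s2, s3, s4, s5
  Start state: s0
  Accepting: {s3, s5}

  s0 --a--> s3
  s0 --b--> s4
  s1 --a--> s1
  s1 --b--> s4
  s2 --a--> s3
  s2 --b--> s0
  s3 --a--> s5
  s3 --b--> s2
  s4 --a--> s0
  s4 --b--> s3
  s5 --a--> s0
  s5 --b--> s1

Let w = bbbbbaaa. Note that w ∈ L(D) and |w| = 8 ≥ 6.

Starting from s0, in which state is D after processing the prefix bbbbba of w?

s0

State sequence: s0 -b-> s4 -b-> s3 -b-> s2 -b-> s0 -b-> s4 -a-> s0

After reading 6 characters, D is in state s0.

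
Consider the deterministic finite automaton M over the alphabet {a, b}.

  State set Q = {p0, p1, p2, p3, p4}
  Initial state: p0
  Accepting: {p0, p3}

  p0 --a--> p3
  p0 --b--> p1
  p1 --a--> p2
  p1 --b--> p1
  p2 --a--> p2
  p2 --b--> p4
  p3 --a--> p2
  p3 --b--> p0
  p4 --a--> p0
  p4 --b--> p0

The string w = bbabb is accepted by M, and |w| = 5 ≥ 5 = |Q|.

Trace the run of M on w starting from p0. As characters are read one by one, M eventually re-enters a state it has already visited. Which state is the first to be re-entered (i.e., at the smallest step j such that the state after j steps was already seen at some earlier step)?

State sequence: p0 -b-> p1 -b-> p1 -a-> p2 -b-> p4 -b-> p0
First repeat at step 2: p1 was already visited.

The earliest repeat is at step j = 2: M is in p1, which it already visited at step i = 1.

p1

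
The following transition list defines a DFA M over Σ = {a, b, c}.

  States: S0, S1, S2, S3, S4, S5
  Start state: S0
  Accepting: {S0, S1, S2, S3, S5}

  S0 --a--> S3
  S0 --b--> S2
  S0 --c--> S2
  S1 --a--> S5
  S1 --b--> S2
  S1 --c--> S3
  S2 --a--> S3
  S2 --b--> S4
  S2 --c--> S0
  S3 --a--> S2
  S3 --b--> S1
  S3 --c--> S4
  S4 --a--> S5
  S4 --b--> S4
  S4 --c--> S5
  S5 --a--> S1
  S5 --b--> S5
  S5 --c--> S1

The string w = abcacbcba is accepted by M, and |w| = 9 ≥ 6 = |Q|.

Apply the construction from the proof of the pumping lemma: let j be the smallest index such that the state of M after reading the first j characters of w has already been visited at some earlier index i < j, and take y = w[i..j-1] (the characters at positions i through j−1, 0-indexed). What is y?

Run of M on w = a b c a c b c b a:
  step 0: S0  (start)
  step 1: S3  (read a: S0→S3)
  step 2: S1  (read b: S3→S1)
  step 3: S3  (read c: S1→S3)   ← first repeat (S3 seen earlier)
  step 4: S2  (read a: S3→S2)
  step 5: S0  (read c: S2→S0)
  step 6: S2  (read b: S0→S2)
  step 7: S0  (read c: S2→S0)
  step 8: S2  (read b: S0→S2)
  step 9: S3  (read a: S2→S3)

So i = 1, j = 3, giving x = w[0:1] = a, y = w[1:3] = bc, z = w[3:9] = acbcba.
Check: |xy| = 3 ≤ 6 and |y| = 2 ≥ 1. Reading y takes M from S3 back to S3, so every xyⁱz is accepted.
The DFA has 6 states, so the proof of the pumping lemma guarantees a repeated state among the first 6+1 visited; the segment between the two visits is the pumpable y.

bc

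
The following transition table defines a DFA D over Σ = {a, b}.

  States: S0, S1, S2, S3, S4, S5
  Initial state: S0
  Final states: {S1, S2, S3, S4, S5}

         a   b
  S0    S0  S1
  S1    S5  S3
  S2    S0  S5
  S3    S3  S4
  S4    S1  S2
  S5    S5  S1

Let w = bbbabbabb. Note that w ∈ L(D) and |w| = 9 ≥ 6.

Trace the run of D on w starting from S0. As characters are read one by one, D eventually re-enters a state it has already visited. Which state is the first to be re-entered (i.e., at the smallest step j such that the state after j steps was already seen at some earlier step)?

State sequence: S0 -b-> S1 -b-> S3 -b-> S4 -a-> S1 -b-> S3 -b-> S4 -a-> S1 -b-> S3 -b-> S4
First repeat at step 4: S1 was already visited.

The earliest repeat is at step j = 4: D is in S1, which it already visited at step i = 1.

S1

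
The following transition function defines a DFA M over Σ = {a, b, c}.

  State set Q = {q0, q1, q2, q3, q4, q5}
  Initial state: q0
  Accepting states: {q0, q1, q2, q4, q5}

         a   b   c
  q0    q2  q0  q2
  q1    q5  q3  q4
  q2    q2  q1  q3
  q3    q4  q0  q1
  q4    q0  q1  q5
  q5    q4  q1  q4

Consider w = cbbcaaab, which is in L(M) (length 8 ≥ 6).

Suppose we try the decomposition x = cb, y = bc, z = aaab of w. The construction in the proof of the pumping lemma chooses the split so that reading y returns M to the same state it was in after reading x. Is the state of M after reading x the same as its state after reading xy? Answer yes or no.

yes

Run of M on the first 4 characters of w = c b b c:
  step 0: q0  (start)
  step 1: q2  (read c: q0→q2)
  step 2: q1  (read b: q2→q1)
  step 3: q3  (read b: q1→q3)
  step 4: q1  (read c: q3→q1)

After x (step 2): q1. After xy (step 4): q1.
They match, so y = bc drives M around a cycle from q1 back to itself; pumping y any number of times keeps M in q1 before reading z, and xyⁱz ∈ L(M) for every i ≥ 0.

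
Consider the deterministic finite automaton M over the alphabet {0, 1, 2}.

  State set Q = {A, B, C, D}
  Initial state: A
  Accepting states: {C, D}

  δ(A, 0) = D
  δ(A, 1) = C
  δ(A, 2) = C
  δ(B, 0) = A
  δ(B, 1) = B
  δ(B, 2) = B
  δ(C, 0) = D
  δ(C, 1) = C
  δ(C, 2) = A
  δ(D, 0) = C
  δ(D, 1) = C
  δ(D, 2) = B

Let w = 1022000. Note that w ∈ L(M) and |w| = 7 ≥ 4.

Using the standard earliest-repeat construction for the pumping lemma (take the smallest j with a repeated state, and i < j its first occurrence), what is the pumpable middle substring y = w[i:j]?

State sequence: A -1-> C -0-> D -2-> B -2-> B -0-> A -0-> D -0-> C
First repeat at step 4: B was already visited.

So i = 3, j = 4, giving x = w[0:3] = 102, y = w[3:4] = 2, z = w[4:7] = 000.
Check: |xy| = 4 ≤ 4 and |y| = 1 ≥ 1. Reading y takes M from B back to B, so every xyⁱz is accepted.
With |Q| = 4, pigeonhole forces a state repeat no later than step 4; the substring read between the first and second visits to that state can be pumped.

2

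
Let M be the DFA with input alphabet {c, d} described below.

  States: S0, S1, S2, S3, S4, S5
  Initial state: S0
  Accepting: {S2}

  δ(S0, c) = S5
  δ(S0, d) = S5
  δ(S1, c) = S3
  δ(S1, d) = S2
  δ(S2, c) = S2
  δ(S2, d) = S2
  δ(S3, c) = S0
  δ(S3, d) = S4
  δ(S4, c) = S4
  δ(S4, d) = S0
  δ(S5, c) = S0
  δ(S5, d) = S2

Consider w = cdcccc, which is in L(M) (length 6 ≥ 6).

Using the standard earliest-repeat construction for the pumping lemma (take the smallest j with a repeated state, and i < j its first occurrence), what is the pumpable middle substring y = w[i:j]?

c

State sequence: S0 -c-> S5 -d-> S2 -c-> S2 -c-> S2 -c-> S2 -c-> S2
First repeat at step 3: S2 was already visited.

So i = 2, j = 3, giving x = w[0:2] = cd, y = w[2:3] = c, z = w[3:6] = ccc.
Check: |xy| = 3 ≤ 6 and |y| = 1 ≥ 1. Reading y takes M from S2 back to S2, so every xyⁱz is accepted.
Pumping length from the standard proof: p = 6 (the number of states). The repeated state found above gives |xy| = j ≤ 6 and |y| = j − i ≥ 1.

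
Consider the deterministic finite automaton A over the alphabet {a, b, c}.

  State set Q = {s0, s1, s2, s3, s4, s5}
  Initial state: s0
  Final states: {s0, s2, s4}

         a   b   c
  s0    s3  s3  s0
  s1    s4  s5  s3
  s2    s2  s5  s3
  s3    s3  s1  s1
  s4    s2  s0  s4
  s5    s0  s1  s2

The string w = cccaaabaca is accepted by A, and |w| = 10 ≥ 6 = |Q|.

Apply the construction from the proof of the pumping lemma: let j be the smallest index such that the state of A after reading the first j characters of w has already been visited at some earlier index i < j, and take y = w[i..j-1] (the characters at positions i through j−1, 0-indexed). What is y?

c

State sequence: s0 -c-> s0 -c-> s0 -c-> s0 -a-> s3 -a-> s3 -a-> s3 -b-> s1 -a-> s4 -c-> s4 -a-> s2
First repeat at step 1: s0 was already visited.

So i = 0, j = 1, giving x = w[0:0] = ε, y = w[0:1] = c, z = w[1:10] = ccaaabaca.
Check: |xy| = 1 ≤ 6 and |y| = 1 ≥ 1. Reading y takes A from s0 back to s0, so every xyⁱz is accepted.
The DFA has 6 states, so the proof of the pumping lemma guarantees a repeated state among the first 6+1 visited; the segment between the two visits is the pumpable y.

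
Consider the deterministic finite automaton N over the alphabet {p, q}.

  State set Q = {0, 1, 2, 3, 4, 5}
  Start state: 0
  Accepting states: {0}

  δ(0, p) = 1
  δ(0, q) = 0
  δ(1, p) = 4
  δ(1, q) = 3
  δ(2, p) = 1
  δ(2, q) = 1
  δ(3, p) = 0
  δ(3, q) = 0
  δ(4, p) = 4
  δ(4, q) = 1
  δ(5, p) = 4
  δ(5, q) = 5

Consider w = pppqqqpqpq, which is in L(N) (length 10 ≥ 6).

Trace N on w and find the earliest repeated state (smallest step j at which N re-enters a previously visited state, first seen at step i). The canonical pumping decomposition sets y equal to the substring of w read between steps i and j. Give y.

Run of N on w = p p p q q q p q p q:
  step 0: 0  (start)
  step 1: 1  (read p: 0→1)
  step 2: 4  (read p: 1→4)
  step 3: 4  (read p: 4→4)   ← first repeat (4 seen earlier)
  step 4: 1  (read q: 4→1)
  step 5: 3  (read q: 1→3)
  step 6: 0  (read q: 3→0)
  step 7: 1  (read p: 0→1)
  step 8: 3  (read q: 1→3)
  step 9: 0  (read p: 3→0)
  step 10: 0  (read q: 0→0)

So i = 2, j = 3, giving x = w[0:2] = pp, y = w[2:3] = p, z = w[3:10] = qqqpqpq.
Check: |xy| = 3 ≤ 6 and |y| = 1 ≥ 1. Reading y takes N from 4 back to 4, so every xyⁱz is accepted.

p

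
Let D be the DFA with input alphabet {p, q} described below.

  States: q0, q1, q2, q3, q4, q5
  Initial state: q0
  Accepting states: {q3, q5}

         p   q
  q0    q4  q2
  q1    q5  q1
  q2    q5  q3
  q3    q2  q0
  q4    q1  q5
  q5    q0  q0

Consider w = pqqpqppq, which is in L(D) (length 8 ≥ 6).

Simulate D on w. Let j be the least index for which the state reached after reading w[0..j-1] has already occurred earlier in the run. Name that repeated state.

q0

State sequence: q0 -p-> q4 -q-> q5 -q-> q0 -p-> q4 -q-> q5 -p-> q0 -p-> q4 -q-> q5
First repeat at step 3: q0 was already visited.

The earliest repeat is at step j = 3: D is in q0, which it already visited at step i = 0.
Since D has 6 states, any run of length ≥ 6 visits 6+1 states, so by pigeonhole some state repeats within the first 6 steps — that repeat gives the pumpable loop.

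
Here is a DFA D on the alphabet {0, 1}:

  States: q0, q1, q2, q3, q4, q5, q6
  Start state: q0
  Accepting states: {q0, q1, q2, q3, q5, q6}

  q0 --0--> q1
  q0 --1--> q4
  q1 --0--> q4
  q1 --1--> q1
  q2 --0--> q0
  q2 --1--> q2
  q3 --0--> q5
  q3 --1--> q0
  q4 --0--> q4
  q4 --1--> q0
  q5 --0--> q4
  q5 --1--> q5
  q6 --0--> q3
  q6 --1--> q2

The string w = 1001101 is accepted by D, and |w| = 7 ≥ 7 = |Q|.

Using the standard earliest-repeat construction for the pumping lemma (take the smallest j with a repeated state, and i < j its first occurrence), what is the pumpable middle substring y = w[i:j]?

0

State sequence: q0 -1-> q4 -0-> q4 -0-> q4 -1-> q0 -1-> q4 -0-> q4 -1-> q0
First repeat at step 2: q4 was already visited.

So i = 1, j = 2, giving x = w[0:1] = 1, y = w[1:2] = 0, z = w[2:7] = 01101.
Check: |xy| = 2 ≤ 7 and |y| = 1 ≥ 1. Reading y takes D from q4 back to q4, so every xyⁱz is accepted.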